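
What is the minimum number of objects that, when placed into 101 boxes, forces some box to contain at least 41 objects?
n = (41 − 1)·101 + 1 = 4041

By the generalised pigeonhole principle, to guarantee some box contains ≥ r objects we need more than (r − 1) · k objects total. Threshold: n = (r − 1) · k + 1. With r = 41 and k = 101: n = 40 · 101 + 1 = 4040 + 1 = 4041. For n = 4040 = 40 · 101, we can put exactly 40 objects in every box, avoiding 41 in any single one — so 4041 is tight.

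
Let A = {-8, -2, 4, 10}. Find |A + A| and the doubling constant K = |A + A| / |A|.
K = |A + A| / |A| = 7/4

Enumerate A + A = {a + b : a, b ∈ A}. With |A| = 4, there are |A|^2 = 16 ordered sum pairs; collecting distinct values, A + A = {-16, -10, -4, 2, 8, 14, 20}, so |A + A| = 7. Thus K = 7/4. Here |A + A| = 2|A| − 1 = 7, the minimum possible — so K = 7/4 is minimal, which holds iff A is an arithmetic progression.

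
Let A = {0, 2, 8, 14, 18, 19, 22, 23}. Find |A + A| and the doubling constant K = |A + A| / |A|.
K = |A + A| / |A| = 31/8

Enumerate A + A = {a + b : a, b ∈ A}. With |A| = 8, there are |A|^2 = 64 ordered sum pairs; collecting distinct values, A + A = {0, 2, 4, 8, 10, 14, 16, 18, 19, 20, 21, 22, 23, 24, 25, 26, 27, 28, 30, 31, 32, 33, 36, 37, 38, 40, 41, 42, 44, 45, 46}, so |A + A| = 31. Thus K = 31/8. For comparison, the minimum possible |A + A| over all 8-element sets is 2·8 − 1 = 15 (so min K = 15/8), attained only by arithmetic progressions.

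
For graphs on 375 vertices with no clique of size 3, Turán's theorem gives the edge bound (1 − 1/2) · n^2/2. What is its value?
Turán density bound = (1/2) · 375^2/2 = 140625/4 ≈ 35156.25

Turán's theorem: ex(n, K_{r+1}) is achieved by the complete r-partite Turán graph T(n, r) with parts as balanced as possible, and is at most (1 − 1/r) · n^2/2. For r = 2, n = 375: the density bound is (1/2) · 140625/2 = 140625/4 ≈ 35156.25. The integer-valued extremum is e(T(375, 2)) = 35156, which is strictly less than the density bound 140625/4 since 2 ∤ 375 (the parts of T(375, 2) cannot all be equal).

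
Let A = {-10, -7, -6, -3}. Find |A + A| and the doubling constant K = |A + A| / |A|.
K = |A + A| / |A| = 9/4

Enumerate A + A = {a + b : a, b ∈ A}. With |A| = 4, there are |A|^2 = 16 ordered sum pairs; collecting distinct values, A + A = {-20, -17, -16, -14, -13, -12, -10, -9, -6}, so |A + A| = 9. Thus K = 9/4. For comparison, the minimum possible |A + A| over all 4-element sets is 2·4 − 1 = 7 (so min K = 7/4), attained only by arithmetic progressions.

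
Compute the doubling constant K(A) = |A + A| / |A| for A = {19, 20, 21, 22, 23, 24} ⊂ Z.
K = |A + A| / |A| = 11/6

Enumerate A + A = {a + b : a, b ∈ A}. With |A| = 6, there are |A|^2 = 36 ordered sum pairs; collecting distinct values, A + A = {38, 39, 40, 41, 42, 43, 44, 45, 46, 47, 48}, so |A + A| = 11. Thus K = 11/6. Here |A + A| = 2|A| − 1 = 11, the minimum possible — so K = 11/6 is minimal, which holds iff A is an arithmetic progression.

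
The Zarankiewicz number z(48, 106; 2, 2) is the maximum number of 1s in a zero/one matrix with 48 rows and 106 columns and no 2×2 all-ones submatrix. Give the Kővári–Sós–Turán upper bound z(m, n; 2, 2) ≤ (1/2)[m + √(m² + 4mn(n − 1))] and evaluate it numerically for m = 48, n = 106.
z(48, 106; 2, 2) ≤ (1/2)[48 + √(48² + 4·48·106·105)] = (1/2)[48 + √2139264] = 755.3112

Kővári–Sós–Turán: let r_1, ..., r_48 be the row sums and z = Σ r_i the total number of 1s. Each pair of columns can share at most one row with both entries 1 (else a 2×2 all-ones block appears), so Σ_i C(r_i, 2) ≤ C(106, 2) = 5565. By convexity Σ_i C(r_i, 2) ≥ 48·C(z/48, 2) = z(z − 48)/(2·48), giving z² − 48z − 48·106·105 ≤ 0 and hence z ≤ (1/2)[48 + √(2304 + 4·534240)] = (1/2)[48 + √2139264] ≈ (1/2)(48 + 1462.6223) = 755.3112.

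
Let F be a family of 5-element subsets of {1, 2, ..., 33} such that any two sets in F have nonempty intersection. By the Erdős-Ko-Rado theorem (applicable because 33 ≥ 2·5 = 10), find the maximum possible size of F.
max |F| = C(32, 4) = 35960

Erdős-Ko-Rado (1961): when n ≥ 2k, max |F| = C(n−1, k−1). The bound is attained by the star {A : i ∈ A} for any fixed i ∈ [n]. Here C(33−1, 5−1) = C(32, 4) = 35960.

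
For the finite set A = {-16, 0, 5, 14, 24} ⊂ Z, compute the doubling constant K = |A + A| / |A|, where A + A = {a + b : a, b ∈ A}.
K = |A + A| / |A| = 15/5 = 3

Enumerate A + A = {a + b : a, b ∈ A}. With |A| = 5, there are |A|^2 = 25 ordered sum pairs; collecting distinct values, A + A = {-32, -16, -11, -2, 0, 5, 8, 10, 14, 19, 24, 28, 29, 38, 48}, so |A + A| = 15. Thus K = 15/5 = 3. For comparison, the minimum possible |A + A| over all 5-element sets is 2·5 − 1 = 9 (so min K = 9/5), attained only by arithmetic progressions.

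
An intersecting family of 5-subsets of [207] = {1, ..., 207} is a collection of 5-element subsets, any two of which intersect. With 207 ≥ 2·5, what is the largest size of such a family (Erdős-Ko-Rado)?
max |F| = C(206, 4) = 72867865

Erdős-Ko-Rado (1961): when n ≥ 2k, max |F| = C(n−1, k−1). The bound is attained by the star {A : i ∈ A} for any fixed i ∈ [n]. Here C(207−1, 5−1) = C(206, 4) = 72867865.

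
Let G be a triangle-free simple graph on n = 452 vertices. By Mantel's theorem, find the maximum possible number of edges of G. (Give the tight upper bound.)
ex(452, K_3) = ⌊452^2/4⌋ = 51076

Mantel (1907): a triangle-free graph on n vertices has at most ⌊n^2/4⌋ edges, with equality for the complete bipartite graph K_{⌊n/2⌋, ⌈n/2⌉}. For n = 452: ⌊452^2/4⌋ = ⌊204304/4⌋ = 51076. The extremal graph is K_{226, 226}, which has 226·226 = 51076 edges.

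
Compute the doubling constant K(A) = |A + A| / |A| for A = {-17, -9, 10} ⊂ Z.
K = |A + A| / |A| = 6/3 = 2

Enumerate A + A = {a + b : a, b ∈ A}. With |A| = 3, there are |A|^2 = 9 ordered sum pairs; collecting distinct values, A + A = {-34, -26, -18, -7, 1, 20}, so |A + A| = 6. Thus K = 6/3 = 2. For comparison, the minimum possible |A + A| over all 3-element sets is 2·3 − 1 = 5 (so min K = 5/3), attained only by arithmetic progressions.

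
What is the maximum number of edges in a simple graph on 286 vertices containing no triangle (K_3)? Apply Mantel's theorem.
ex(286, K_3) = ⌊286^2/4⌋ = 20449

Mantel (1907): a triangle-free graph on n vertices has at most ⌊n^2/4⌋ edges, with equality for the complete bipartite graph K_{⌊n/2⌋, ⌈n/2⌉}. For n = 286: ⌊286^2/4⌋ = ⌊81796/4⌋ = 20449. The extremal graph is K_{143, 143}, which has 143·143 = 20449 edges.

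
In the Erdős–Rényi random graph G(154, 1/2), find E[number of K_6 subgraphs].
E[# K_6] = C(154, 6) · (1/2)^C(6, 2) = 16787178870 / 2^15 = 8393589435/16384 ≈ 512304.042664

For each 6-subset S of vertices (there are C(154, 6) = 16787178870 such S), let X_S = 1 if S induces a K_6 (all C(6, 2) = 15 edges present). Then P(X_S = 1) = (1/2)^15 = 1/32768. By linearity of expectation, E[# K_6] = C(154, 6) · (1/2)^15 = 16787178870 / 32768 = 8393589435/16384 ≈ 512304.042664.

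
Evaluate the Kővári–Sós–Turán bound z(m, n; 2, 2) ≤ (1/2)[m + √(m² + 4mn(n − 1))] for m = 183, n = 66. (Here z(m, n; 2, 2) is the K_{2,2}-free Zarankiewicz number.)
z(183, 66; 2, 2) ≤ (1/2)[183 + √(183² + 4·183·66·65)] = (1/2)[183 + √3173769] = 982.2538

Kővári–Sós–Turán: let r_1, ..., r_183 be the row sums and z = Σ r_i the total number of 1s. Each pair of columns can share at most one row with both entries 1 (else a 2×2 all-ones block appears), so Σ_i C(r_i, 2) ≤ C(66, 2) = 2145. By convexity Σ_i C(r_i, 2) ≥ 183·C(z/183, 2) = z(z − 183)/(2·183), giving z² − 183z − 183·66·65 ≤ 0 and hence z ≤ (1/2)[183 + √(33489 + 4·785070)] = (1/2)[183 + √3173769] ≈ (1/2)(183 + 1781.5075) = 982.2538.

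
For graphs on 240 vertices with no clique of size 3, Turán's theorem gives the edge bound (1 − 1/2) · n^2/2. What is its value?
Turán density bound = (1/2) · 240^2/2 = 14400

Turán's theorem: ex(n, K_{r+1}) is achieved by the complete r-partite Turán graph T(n, r) with parts as balanced as possible, and is at most (1 − 1/r) · n^2/2. For r = 2, n = 240: the density bound is (1/2) · 57600/2 = 14400. Since 2 ∣ 240, the Turán graph T(240, 2) has parts of equal size 120, and its edge count e(T(240, 2)) = 14400 attains the density bound exactly.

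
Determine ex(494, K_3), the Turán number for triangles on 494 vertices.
ex(494, K_3) = ⌊494^2/4⌋ = 61009

Mantel (1907): a triangle-free graph on n vertices has at most ⌊n^2/4⌋ edges, with equality for the complete bipartite graph K_{⌊n/2⌋, ⌈n/2⌉}. For n = 494: ⌊494^2/4⌋ = ⌊244036/4⌋ = 61009. The extremal graph is K_{247, 247}, which has 247·247 = 61009 edges.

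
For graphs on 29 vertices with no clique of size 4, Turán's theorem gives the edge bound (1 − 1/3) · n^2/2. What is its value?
Turán density bound = (2/3) · 29^2/2 = 841/3 ≈ 280.3333

Turán's theorem: ex(n, K_{r+1}) is achieved by the complete r-partite Turán graph T(n, r) with parts as balanced as possible, and is at most (1 − 1/r) · n^2/2. For r = 3, n = 29: the density bound is (2/3) · 841/2 = 841/3 ≈ 280.3333. The integer-valued extremum is e(T(29, 3)) = 280, which is strictly less than the density bound 841/3 since 3 ∤ 29 (the parts of T(29, 3) cannot all be equal).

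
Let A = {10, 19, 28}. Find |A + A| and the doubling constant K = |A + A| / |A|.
K = |A + A| / |A| = 5/3

Enumerate A + A = {a + b : a, b ∈ A}. With |A| = 3, there are |A|^2 = 9 ordered sum pairs; collecting distinct values, A + A = {20, 29, 38, 47, 56}, so |A + A| = 5. Thus K = 5/3. Here |A + A| = 2|A| − 1 = 5, the minimum possible — so K = 5/3 is minimal, which holds iff A is an arithmetic progression.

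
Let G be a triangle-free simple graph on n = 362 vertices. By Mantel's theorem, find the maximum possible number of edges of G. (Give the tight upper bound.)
ex(362, K_3) = ⌊362^2/4⌋ = 32761

Mantel (1907): a triangle-free graph on n vertices has at most ⌊n^2/4⌋ edges, with equality for the complete bipartite graph K_{⌊n/2⌋, ⌈n/2⌉}. For n = 362: ⌊362^2/4⌋ = ⌊131044/4⌋ = 32761. The extremal graph is K_{181, 181}, which has 181·181 = 32761 edges.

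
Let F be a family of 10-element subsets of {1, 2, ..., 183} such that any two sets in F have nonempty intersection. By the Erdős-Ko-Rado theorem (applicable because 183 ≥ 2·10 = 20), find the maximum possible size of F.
max |F| = C(182, 9) = 493862100832100

The Erdős-Ko-Rado theorem states: for n ≥ 2k, an intersecting family of k-subsets of an n-element set has size at most C(n − 1, k − 1), with equality for 'star' families {A ⊆ [n] : |A| = k, i ∈ A} (fix an element i). For n = 183, k = 10: C(182, 9) = 493862100832100.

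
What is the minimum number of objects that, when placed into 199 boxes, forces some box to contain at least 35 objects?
n = (35 − 1)·199 + 1 = 6767

By the generalised pigeonhole principle, to guarantee some box contains ≥ r objects we need more than (r − 1) · k objects total. Threshold: n = (r − 1) · k + 1. With r = 35 and k = 199: n = 34 · 199 + 1 = 6766 + 1 = 6767. For n = 6766 = 34 · 199, we can put exactly 34 objects in every box, avoiding 35 in any single one — so 6767 is tight.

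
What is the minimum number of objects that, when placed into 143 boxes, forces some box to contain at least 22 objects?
n = (22 − 1)·143 + 1 = 3004

By the generalised pigeonhole principle, to guarantee some box contains ≥ r objects we need more than (r − 1) · k objects total. Threshold: n = (r − 1) · k + 1. With r = 22 and k = 143: n = 21 · 143 + 1 = 3003 + 1 = 3004. For n = 3003 = 21 · 143, we can put exactly 21 objects in every box, avoiding 22 in any single one — so 3004 is tight.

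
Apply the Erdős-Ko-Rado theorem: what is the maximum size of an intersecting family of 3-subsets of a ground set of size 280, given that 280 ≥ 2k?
max |F| = C(279, 2) = 38781

Erdős-Ko-Rado (1961): when n ≥ 2k, max |F| = C(n−1, k−1). The bound is attained by the star {A : i ∈ A} for any fixed i ∈ [n]. Here C(280−1, 3−1) = C(279, 2) = 38781.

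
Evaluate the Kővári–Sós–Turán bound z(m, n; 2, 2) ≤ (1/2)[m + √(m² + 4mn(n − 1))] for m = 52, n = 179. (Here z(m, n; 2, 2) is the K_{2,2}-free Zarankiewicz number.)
z(52, 179; 2, 2) ≤ (1/2)[52 + √(52² + 4·52·179·178)] = (1/2)[52 + √6630000] = 1313.4393

Kővári–Sós–Turán: let r_1, ..., r_52 be the row sums and z = Σ r_i the total number of 1s. Each pair of columns can share at most one row with both entries 1 (else a 2×2 all-ones block appears), so Σ_i C(r_i, 2) ≤ C(179, 2) = 15931. By convexity Σ_i C(r_i, 2) ≥ 52·C(z/52, 2) = z(z − 52)/(2·52), giving z² − 52z − 52·179·178 ≤ 0 and hence z ≤ (1/2)[52 + √(2704 + 4·1656824)] = (1/2)[52 + √6630000] ≈ (1/2)(52 + 2574.8786) = 1313.4393.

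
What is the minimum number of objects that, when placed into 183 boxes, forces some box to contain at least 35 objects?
n = (35 − 1)·183 + 1 = 6223

By the generalised pigeonhole principle, to guarantee some box contains ≥ r objects we need more than (r − 1) · k objects total. Threshold: n = (r − 1) · k + 1. With r = 35 and k = 183: n = 34 · 183 + 1 = 6222 + 1 = 6223. For n = 6222 = 34 · 183, we can put exactly 34 objects in every box, avoiding 35 in any single one — so 6223 is tight.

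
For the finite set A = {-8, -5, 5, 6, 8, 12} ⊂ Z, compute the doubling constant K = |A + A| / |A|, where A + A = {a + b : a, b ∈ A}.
K = |A + A| / |A| = 20/6 = 10/3

Enumerate A + A = {a + b : a, b ∈ A}. With |A| = 6, there are |A|^2 = 36 ordered sum pairs; collecting distinct values, A + A = {-16, -13, -10, -3, -2, 0, 1, 3, 4, 7, 10, 11, 12, 13, 14, 16, 17, 18, 20, 24}, so |A + A| = 20. Thus K = 20/6 = 10/3. For comparison, the minimum possible |A + A| over all 6-element sets is 2·6 − 1 = 11 (so min K = 11/6), attained only by arithmetic progressions.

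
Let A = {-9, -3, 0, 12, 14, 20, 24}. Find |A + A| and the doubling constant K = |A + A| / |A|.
K = |A + A| / |A| = 26/7

Enumerate A + A = {a + b : a, b ∈ A}. With |A| = 7, there are |A|^2 = 49 ordered sum pairs; collecting distinct values, A + A = {-18, -12, -9, -6, -3, 0, 3, 5, 9, 11, 12, 14, 15, 17, 20, 21, 24, 26, 28, 32, 34, 36, 38, 40, 44, 48}, so |A + A| = 26. Thus K = 26/7. For comparison, the minimum possible |A + A| over all 7-element sets is 2·7 − 1 = 13 (so min K = 13/7), attained only by arithmetic progressions.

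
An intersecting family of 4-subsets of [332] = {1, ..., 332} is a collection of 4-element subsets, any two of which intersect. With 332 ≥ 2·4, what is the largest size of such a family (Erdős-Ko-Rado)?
max |F| = C(331, 3) = 5989445

The Erdős-Ko-Rado theorem states: for n ≥ 2k, an intersecting family of k-subsets of an n-element set has size at most C(n − 1, k − 1), with equality for 'star' families {A ⊆ [n] : |A| = k, i ∈ A} (fix an element i). For n = 332, k = 4: C(331, 3) = 5989445.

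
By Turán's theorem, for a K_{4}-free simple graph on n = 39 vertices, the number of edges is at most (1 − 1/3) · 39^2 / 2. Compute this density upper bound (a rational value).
Turán density bound = (2/3) · 39^2/2 = 507

Turán's theorem: ex(n, K_{r+1}) is achieved by the complete r-partite Turán graph T(n, r) with parts as balanced as possible, and is at most (1 − 1/r) · n^2/2. For r = 3, n = 39: the density bound is (2/3) · 1521/2 = 507. Since 3 ∣ 39, the Turán graph T(39, 3) has parts of equal size 13, and its edge count e(T(39, 3)) = 507 attains the density bound exactly.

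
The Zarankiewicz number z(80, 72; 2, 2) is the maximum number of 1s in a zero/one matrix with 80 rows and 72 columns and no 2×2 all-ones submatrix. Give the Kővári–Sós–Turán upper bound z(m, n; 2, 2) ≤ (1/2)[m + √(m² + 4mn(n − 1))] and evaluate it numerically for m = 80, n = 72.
z(80, 72; 2, 2) ≤ (1/2)[80 + √(80² + 4·80·72·71)] = (1/2)[80 + √1642240] = 680.7496

Kővári–Sós–Turán: let r_1, ..., r_80 be the row sums and z = Σ r_i the total number of 1s. Each pair of columns can share at most one row with both entries 1 (else a 2×2 all-ones block appears), so Σ_i C(r_i, 2) ≤ C(72, 2) = 2556. By convexity Σ_i C(r_i, 2) ≥ 80·C(z/80, 2) = z(z − 80)/(2·80), giving z² − 80z − 80·72·71 ≤ 0 and hence z ≤ (1/2)[80 + √(6400 + 4·408960)] = (1/2)[80 + √1642240] ≈ (1/2)(80 + 1281.4991) = 680.7496.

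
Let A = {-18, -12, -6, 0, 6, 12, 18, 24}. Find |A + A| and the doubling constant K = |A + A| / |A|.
K = |A + A| / |A| = 15/8

Enumerate A + A = {a + b : a, b ∈ A}. With |A| = 8, there are |A|^2 = 64 ordered sum pairs; collecting distinct values, A + A = {-36, -30, -24, -18, -12, -6, 0, 6, 12, 18, 24, 30, 36, 42, 48}, so |A + A| = 15. Thus K = 15/8. Here |A + A| = 2|A| − 1 = 15, the minimum possible — so K = 15/8 is minimal, which holds iff A is an arithmetic progression.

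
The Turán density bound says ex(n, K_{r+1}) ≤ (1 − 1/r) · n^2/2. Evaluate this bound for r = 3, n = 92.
Turán density bound = (2/3) · 92^2/2 = 8464/3 ≈ 2821.3333

Turán's theorem: ex(n, K_{r+1}) is achieved by the complete r-partite Turán graph T(n, r) with parts as balanced as possible, and is at most (1 − 1/r) · n^2/2. For r = 3, n = 92: the density bound is (2/3) · 8464/2 = 8464/3 ≈ 2821.3333. The integer-valued extremum is e(T(92, 3)) = 2821, which is strictly less than the density bound 8464/3 since 3 ∤ 92 (the parts of T(92, 3) cannot all be equal).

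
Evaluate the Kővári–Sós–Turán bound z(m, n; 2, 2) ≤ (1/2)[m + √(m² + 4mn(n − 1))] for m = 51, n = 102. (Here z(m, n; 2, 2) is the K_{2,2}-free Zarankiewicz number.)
z(51, 102; 2, 2) ≤ (1/2)[51 + √(51² + 4·51·102·101)] = (1/2)[51 + √2104209] = 750.7946

Kővári–Sós–Turán: let r_1, ..., r_51 be the row sums and z = Σ r_i the total number of 1s. Each pair of columns can share at most one row with both entries 1 (else a 2×2 all-ones block appears), so Σ_i C(r_i, 2) ≤ C(102, 2) = 5151. By convexity Σ_i C(r_i, 2) ≥ 51·C(z/51, 2) = z(z − 51)/(2·51), giving z² − 51z − 51·102·101 ≤ 0 and hence z ≤ (1/2)[51 + √(2601 + 4·525402)] = (1/2)[51 + √2104209] ≈ (1/2)(51 + 1450.5892) = 750.7946.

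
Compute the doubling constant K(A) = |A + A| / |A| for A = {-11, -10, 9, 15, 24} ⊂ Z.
K = |A + A| / |A| = 15/5 = 3

Enumerate A + A = {a + b : a, b ∈ A}. With |A| = 5, there are |A|^2 = 25 ordered sum pairs; collecting distinct values, A + A = {-22, -21, -20, -2, -1, 4, 5, 13, 14, 18, 24, 30, 33, 39, 48}, so |A + A| = 15. Thus K = 15/5 = 3. For comparison, the minimum possible |A + A| over all 5-element sets is 2·5 − 1 = 9 (so min K = 9/5), attained only by arithmetic progressions.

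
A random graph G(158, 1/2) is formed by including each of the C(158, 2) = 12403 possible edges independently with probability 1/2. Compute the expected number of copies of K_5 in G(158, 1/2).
E[# K_5] = C(158, 5) · (1/2)^C(5, 2) = 769754986 / 2^10 = 384877493/512 ≈ 751713.853516

For each 5-subset S of vertices (there are C(158, 5) = 769754986 such S), let X_S = 1 if S induces a K_5 (all C(5, 2) = 10 edges present). Then P(X_S = 1) = (1/2)^10 = 1/1024. By linearity of expectation, E[# K_5] = C(158, 5) · (1/2)^10 = 769754986 / 1024 = 384877493/512 ≈ 751713.853516.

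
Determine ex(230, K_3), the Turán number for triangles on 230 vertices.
ex(230, K_3) = ⌊230^2/4⌋ = 13225

Mantel (1907): a triangle-free graph on n vertices has at most ⌊n^2/4⌋ edges, with equality for the complete bipartite graph K_{⌊n/2⌋, ⌈n/2⌉}. For n = 230: ⌊230^2/4⌋ = ⌊52900/4⌋ = 13225. The extremal graph is K_{115, 115}, which has 115·115 = 13225 edges.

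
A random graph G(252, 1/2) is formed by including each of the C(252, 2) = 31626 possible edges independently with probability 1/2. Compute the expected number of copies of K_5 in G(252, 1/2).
E[# K_5] = C(252, 5) · (1/2)^C(5, 2) = 8137369800 / 2^10 = 1017171225/128 = 7946650.1953125

For each 5-subset S of vertices (there are C(252, 5) = 8137369800 such S), let X_S = 1 if S induces a K_5 (all C(5, 2) = 10 edges present). Then P(X_S = 1) = (1/2)^10 = 1/1024. By linearity of expectation, E[# K_5] = C(252, 5) · (1/2)^10 = 8137369800 / 1024 = 1017171225/128 = 7946650.1953125.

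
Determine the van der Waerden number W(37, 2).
W(37, 2) = 37 + 1 = 38

A 2-term AP is any pair of integers, so a monochromatic 2-AP exists iff some colour is used at least twice. With 37 colours, the colouring i ↦ i on {1, ..., 37} uses each colour once, avoiding any monochromatic pair, so W(37, 2) > 37. For {1, ..., 38}, pigeonhole forces two integers of the same colour, which form a monochromatic 2-AP. Hence W(37, 2) = 38.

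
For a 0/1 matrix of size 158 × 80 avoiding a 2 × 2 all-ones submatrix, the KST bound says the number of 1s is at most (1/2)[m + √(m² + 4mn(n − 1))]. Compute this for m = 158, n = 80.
z(158, 80; 2, 2) ≤ (1/2)[158 + √(158² + 4·158·80·79)] = (1/2)[158 + √4019204] = 1081.3976

Kővári–Sós–Turán: let r_1, ..., r_158 be the row sums and z = Σ r_i the total number of 1s. Each pair of columns can share at most one row with both entries 1 (else a 2×2 all-ones block appears), so Σ_i C(r_i, 2) ≤ C(80, 2) = 3160. By convexity Σ_i C(r_i, 2) ≥ 158·C(z/158, 2) = z(z − 158)/(2·158), giving z² − 158z − 158·80·79 ≤ 0 and hence z ≤ (1/2)[158 + √(24964 + 4·998560)] = (1/2)[158 + √4019204] ≈ (1/2)(158 + 2004.7953) = 1081.3976.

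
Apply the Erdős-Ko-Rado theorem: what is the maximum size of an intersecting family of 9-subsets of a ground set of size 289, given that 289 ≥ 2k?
max |F| = C(288, 8) = 1064204174039292

Erdős-Ko-Rado (1961): when n ≥ 2k, max |F| = C(n−1, k−1). The bound is attained by the star {A : i ∈ A} for any fixed i ∈ [n]. Here C(289−1, 9−1) = C(288, 8) = 1064204174039292.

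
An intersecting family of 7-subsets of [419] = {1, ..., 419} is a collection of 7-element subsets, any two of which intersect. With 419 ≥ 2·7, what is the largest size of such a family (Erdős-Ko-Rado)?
max |F| = C(418, 6) = 7146142307304

Erdős-Ko-Rado (1961): when n ≥ 2k, max |F| = C(n−1, k−1). The bound is attained by the star {A : i ∈ A} for any fixed i ∈ [n]. Here C(419−1, 7−1) = C(418, 6) = 7146142307304.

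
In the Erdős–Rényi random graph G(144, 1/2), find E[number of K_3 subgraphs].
E[# K_3] = C(144, 3) · (1/2)^C(3, 2) = 487344 / 2^3 = 60918

For each 3-subset S of vertices (there are C(144, 3) = 487344 such S), let X_S = 1 if S induces a K_3 (all C(3, 2) = 3 edges present). Then P(X_S = 1) = (1/2)^3 = 1/8. By linearity of expectation, E[# K_3] = C(144, 3) · (1/2)^3 = 487344 / 8 = 60918.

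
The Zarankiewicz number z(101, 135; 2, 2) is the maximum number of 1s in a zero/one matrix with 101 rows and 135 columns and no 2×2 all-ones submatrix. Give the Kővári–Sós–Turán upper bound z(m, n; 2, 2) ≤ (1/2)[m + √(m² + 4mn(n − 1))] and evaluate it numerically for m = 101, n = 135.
z(101, 135; 2, 2) ≤ (1/2)[101 + √(101² + 4·101·135·134)] = (1/2)[101 + √7318561] = 1403.142

Kővári–Sós–Turán: let r_1, ..., r_101 be the row sums and z = Σ r_i the total number of 1s. Each pair of columns can share at most one row with both entries 1 (else a 2×2 all-ones block appears), so Σ_i C(r_i, 2) ≤ C(135, 2) = 9045. By convexity Σ_i C(r_i, 2) ≥ 101·C(z/101, 2) = z(z − 101)/(2·101), giving z² − 101z − 101·135·134 ≤ 0 and hence z ≤ (1/2)[101 + √(10201 + 4·1827090)] = (1/2)[101 + √7318561] ≈ (1/2)(101 + 2705.2839) = 1403.142.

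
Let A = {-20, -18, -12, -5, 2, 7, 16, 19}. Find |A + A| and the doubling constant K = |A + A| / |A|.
K = |A + A| / |A| = 33/8

Enumerate A + A = {a + b : a, b ∈ A}. With |A| = 8, there are |A|^2 = 64 ordered sum pairs; collecting distinct values, A + A = {-40, -38, -36, -32, -30, -25, -24, -23, -18, -17, -16, -13, -11, -10, -5, -4, -3, -2, -1, 1, 2, 4, 7, 9, 11, 14, 18, 21, 23, 26, 32, 35, 38}, so |A + A| = 33. Thus K = 33/8. For comparison, the minimum possible |A + A| over all 8-element sets is 2·8 − 1 = 15 (so min K = 15/8), attained only by arithmetic progressions.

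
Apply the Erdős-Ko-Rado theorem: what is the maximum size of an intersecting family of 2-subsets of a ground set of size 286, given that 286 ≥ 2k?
max |F| = C(285, 1) = 285

Erdős-Ko-Rado (1961): when n ≥ 2k, max |F| = C(n−1, k−1). The bound is attained by the star {A : i ∈ A} for any fixed i ∈ [n]. Here C(286−1, 2−1) = C(285, 1) = 285.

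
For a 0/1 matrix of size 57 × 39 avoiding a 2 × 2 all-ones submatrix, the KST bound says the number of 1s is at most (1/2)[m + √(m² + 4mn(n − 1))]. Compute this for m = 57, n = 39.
z(57, 39; 2, 2) ≤ (1/2)[57 + √(57² + 4·57·39·38)] = (1/2)[57 + √341145] = 320.5381

Kővári–Sós–Turán: let r_1, ..., r_57 be the row sums and z = Σ r_i the total number of 1s. Each pair of columns can share at most one row with both entries 1 (else a 2×2 all-ones block appears), so Σ_i C(r_i, 2) ≤ C(39, 2) = 741. By convexity Σ_i C(r_i, 2) ≥ 57·C(z/57, 2) = z(z − 57)/(2·57), giving z² − 57z − 57·39·38 ≤ 0 and hence z ≤ (1/2)[57 + √(3249 + 4·84474)] = (1/2)[57 + √341145] ≈ (1/2)(57 + 584.0762) = 320.5381.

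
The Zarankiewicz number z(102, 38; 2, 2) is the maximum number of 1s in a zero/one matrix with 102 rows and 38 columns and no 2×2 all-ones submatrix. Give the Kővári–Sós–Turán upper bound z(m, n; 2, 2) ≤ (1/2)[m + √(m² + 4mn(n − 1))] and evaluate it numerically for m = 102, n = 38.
z(102, 38; 2, 2) ≤ (1/2)[102 + √(102² + 4·102·38·37)] = (1/2)[102 + √584052] = 433.1165

Kővári–Sós–Turán: let r_1, ..., r_102 be the row sums and z = Σ r_i the total number of 1s. Each pair of columns can share at most one row with both entries 1 (else a 2×2 all-ones block appears), so Σ_i C(r_i, 2) ≤ C(38, 2) = 703. By convexity Σ_i C(r_i, 2) ≥ 102·C(z/102, 2) = z(z − 102)/(2·102), giving z² − 102z − 102·38·37 ≤ 0 and hence z ≤ (1/2)[102 + √(10404 + 4·143412)] = (1/2)[102 + √584052] ≈ (1/2)(102 + 764.2329) = 433.1165.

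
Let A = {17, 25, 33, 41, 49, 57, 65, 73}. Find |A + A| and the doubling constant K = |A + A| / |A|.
K = |A + A| / |A| = 15/8

Enumerate A + A = {a + b : a, b ∈ A}. With |A| = 8, there are |A|^2 = 64 ordered sum pairs; collecting distinct values, A + A = {34, 42, 50, 58, 66, 74, 82, 90, 98, 106, 114, 122, 130, 138, 146}, so |A + A| = 15. Thus K = 15/8. Here |A + A| = 2|A| − 1 = 15, the minimum possible — so K = 15/8 is minimal, which holds iff A is an arithmetic progression.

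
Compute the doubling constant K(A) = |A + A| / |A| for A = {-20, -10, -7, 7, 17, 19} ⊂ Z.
K = |A + A| / |A| = 20/6 = 10/3

Enumerate A + A = {a + b : a, b ∈ A}. With |A| = 6, there are |A|^2 = 36 ordered sum pairs; collecting distinct values, A + A = {-40, -30, -27, -20, -17, -14, -13, -3, -1, 0, 7, 9, 10, 12, 14, 24, 26, 34, 36, 38}, so |A + A| = 20. Thus K = 20/6 = 10/3. For comparison, the minimum possible |A + A| over all 6-element sets is 2·6 − 1 = 11 (so min K = 11/6), attained only by arithmetic progressions.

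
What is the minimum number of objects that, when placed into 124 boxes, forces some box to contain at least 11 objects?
n = (11 − 1)·124 + 1 = 1241

By the generalised pigeonhole principle, to guarantee some box contains ≥ r objects we need more than (r − 1) · k objects total. Threshold: n = (r − 1) · k + 1. With r = 11 and k = 124: n = 10 · 124 + 1 = 1240 + 1 = 1241. For n = 1240 = 10 · 124, we can put exactly 10 objects in every box, avoiding 11 in any single one — so 1241 is tight.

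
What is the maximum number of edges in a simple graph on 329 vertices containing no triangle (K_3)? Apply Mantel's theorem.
ex(329, K_3) = ⌊329^2/4⌋ = 27060

Mantel (1907): a triangle-free graph on n vertices has at most ⌊n^2/4⌋ edges, with equality for the complete bipartite graph K_{⌊n/2⌋, ⌈n/2⌉}. For n = 329: ⌊329^2/4⌋ = ⌊108241/4⌋ = 27060. The extremal graph is K_{164, 165}, which has 164·165 = 27060 edges.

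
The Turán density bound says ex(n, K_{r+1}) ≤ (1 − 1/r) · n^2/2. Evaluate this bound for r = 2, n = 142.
Turán density bound = (1/2) · 142^2/2 = 5041

Turán's theorem: ex(n, K_{r+1}) is achieved by the complete r-partite Turán graph T(n, r) with parts as balanced as possible, and is at most (1 − 1/r) · n^2/2. For r = 2, n = 142: the density bound is (1/2) · 20164/2 = 5041. Since 2 ∣ 142, the Turán graph T(142, 2) has parts of equal size 71, and its edge count e(T(142, 2)) = 5041 attains the density bound exactly.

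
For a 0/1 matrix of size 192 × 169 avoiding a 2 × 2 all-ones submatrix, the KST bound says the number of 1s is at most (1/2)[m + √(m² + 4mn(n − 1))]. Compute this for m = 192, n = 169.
z(192, 169; 2, 2) ≤ (1/2)[192 + √(192² + 4·192·169·168)] = (1/2)[192 + √21841920] = 2432.767

Kővári–Sós–Turán: let r_1, ..., r_192 be the row sums and z = Σ r_i the total number of 1s. Each pair of columns can share at most one row with both entries 1 (else a 2×2 all-ones block appears), so Σ_i C(r_i, 2) ≤ C(169, 2) = 14196. By convexity Σ_i C(r_i, 2) ≥ 192·C(z/192, 2) = z(z − 192)/(2·192), giving z² − 192z − 192·169·168 ≤ 0 and hence z ≤ (1/2)[192 + √(36864 + 4·5451264)] = (1/2)[192 + √21841920] ≈ (1/2)(192 + 4673.534) = 2432.767.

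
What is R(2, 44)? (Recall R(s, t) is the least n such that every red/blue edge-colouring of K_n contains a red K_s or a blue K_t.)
R(2, 44) = 44

R(2, k) = k for all k ≥ 2: in a 2-colouring of K_k, either some edge is red (a red K_2) or all edges are blue (a blue K_k). And K_{43} coloured all-blue has no blue K_44, so R(2, 44) > 43. Hence R(2, 44) = 44.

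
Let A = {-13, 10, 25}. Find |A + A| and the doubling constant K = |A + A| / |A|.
K = |A + A| / |A| = 6/3 = 2

Enumerate A + A = {a + b : a, b ∈ A}. With |A| = 3, there are |A|^2 = 9 ordered sum pairs; collecting distinct values, A + A = {-26, -3, 12, 20, 35, 50}, so |A + A| = 6. Thus K = 6/3 = 2. For comparison, the minimum possible |A + A| over all 3-element sets is 2·3 − 1 = 5 (so min K = 5/3), attained only by arithmetic progressions.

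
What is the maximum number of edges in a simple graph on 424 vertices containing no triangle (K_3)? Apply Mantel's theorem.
ex(424, K_3) = ⌊424^2/4⌋ = 44944

Mantel (1907): a triangle-free graph on n vertices has at most ⌊n^2/4⌋ edges, with equality for the complete bipartite graph K_{⌊n/2⌋, ⌈n/2⌉}. For n = 424: ⌊424^2/4⌋ = ⌊179776/4⌋ = 44944. The extremal graph is K_{212, 212}, which has 212·212 = 44944 edges.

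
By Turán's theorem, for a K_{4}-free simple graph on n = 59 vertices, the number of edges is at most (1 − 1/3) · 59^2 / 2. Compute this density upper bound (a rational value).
Turán density bound = (2/3) · 59^2/2 = 3481/3 ≈ 1160.3333

Turán's theorem: ex(n, K_{r+1}) is achieved by the complete r-partite Turán graph T(n, r) with parts as balanced as possible, and is at most (1 − 1/r) · n^2/2. For r = 3, n = 59: the density bound is (2/3) · 3481/2 = 3481/3 ≈ 1160.3333. The integer-valued extremum is e(T(59, 3)) = 1160, which is strictly less than the density bound 3481/3 since 3 ∤ 59 (the parts of T(59, 3) cannot all be equal).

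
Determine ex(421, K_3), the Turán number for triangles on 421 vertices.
ex(421, K_3) = ⌊421^2/4⌋ = 44310

Mantel (1907): a triangle-free graph on n vertices has at most ⌊n^2/4⌋ edges, with equality for the complete bipartite graph K_{⌊n/2⌋, ⌈n/2⌉}. For n = 421: ⌊421^2/4⌋ = ⌊177241/4⌋ = 44310. The extremal graph is K_{210, 211}, which has 210·211 = 44310 edges.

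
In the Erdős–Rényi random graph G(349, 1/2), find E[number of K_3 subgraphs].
E[# K_3] = C(349, 3) · (1/2)^C(3, 2) = 7023974 / 2^3 = 3511987/4 = 877996.75

For each 3-subset S of vertices (there are C(349, 3) = 7023974 such S), let X_S = 1 if S induces a K_3 (all C(3, 2) = 3 edges present). Then P(X_S = 1) = (1/2)^3 = 1/8. By linearity of expectation, E[# K_3] = C(349, 3) · (1/2)^3 = 7023974 / 8 = 3511987/4 = 877996.75.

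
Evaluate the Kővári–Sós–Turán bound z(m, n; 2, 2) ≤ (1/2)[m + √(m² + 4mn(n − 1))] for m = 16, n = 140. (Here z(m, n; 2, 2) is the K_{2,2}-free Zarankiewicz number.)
z(16, 140; 2, 2) ≤ (1/2)[16 + √(16² + 4·16·140·139)] = (1/2)[16 + √1245696] = 566.0538

Kővári–Sós–Turán: let r_1, ..., r_16 be the row sums and z = Σ r_i the total number of 1s. Each pair of columns can share at most one row with both entries 1 (else a 2×2 all-ones block appears), so Σ_i C(r_i, 2) ≤ C(140, 2) = 9730. By convexity Σ_i C(r_i, 2) ≥ 16·C(z/16, 2) = z(z − 16)/(2·16), giving z² − 16z − 16·140·139 ≤ 0 and hence z ≤ (1/2)[16 + √(256 + 4·311360)] = (1/2)[16 + √1245696] ≈ (1/2)(16 + 1116.1075) = 566.0538.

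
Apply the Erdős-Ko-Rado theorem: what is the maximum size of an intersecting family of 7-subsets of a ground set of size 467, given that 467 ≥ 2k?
max |F| = C(466, 6) = 13770453583348

The Erdős-Ko-Rado theorem states: for n ≥ 2k, an intersecting family of k-subsets of an n-element set has size at most C(n − 1, k − 1), with equality for 'star' families {A ⊆ [n] : |A| = k, i ∈ A} (fix an element i). For n = 467, k = 7: C(466, 6) = 13770453583348.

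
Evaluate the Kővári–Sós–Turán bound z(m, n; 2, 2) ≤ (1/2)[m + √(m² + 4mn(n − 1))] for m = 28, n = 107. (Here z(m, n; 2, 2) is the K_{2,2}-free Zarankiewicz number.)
z(28, 107; 2, 2) ≤ (1/2)[28 + √(28² + 4·28·107·106)] = (1/2)[28 + √1271088] = 577.7127

Kővári–Sós–Turán: let r_1, ..., r_28 be the row sums and z = Σ r_i the total number of 1s. Each pair of columns can share at most one row with both entries 1 (else a 2×2 all-ones block appears), so Σ_i C(r_i, 2) ≤ C(107, 2) = 5671. By convexity Σ_i C(r_i, 2) ≥ 28·C(z/28, 2) = z(z − 28)/(2·28), giving z² − 28z − 28·107·106 ≤ 0 and hence z ≤ (1/2)[28 + √(784 + 4·317576)] = (1/2)[28 + √1271088] ≈ (1/2)(28 + 1127.4254) = 577.7127.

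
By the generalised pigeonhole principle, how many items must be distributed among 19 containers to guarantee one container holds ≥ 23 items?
n = (23 − 1)·19 + 1 = 419

By the generalised pigeonhole principle, to guarantee some box contains ≥ r objects we need more than (r − 1) · k objects total. Threshold: n = (r − 1) · k + 1. With r = 23 and k = 19: n = 22 · 19 + 1 = 418 + 1 = 419. For n = 418 = 22 · 19, we can put exactly 22 objects in every box, avoiding 23 in any single one — so 419 is tight.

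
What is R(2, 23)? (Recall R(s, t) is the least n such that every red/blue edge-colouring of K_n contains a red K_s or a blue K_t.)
R(2, 23) = 23

R(2, k) = k for all k ≥ 2: in a 2-colouring of K_k, either some edge is red (a red K_2) or all edges are blue (a blue K_k). And K_{22} coloured all-blue has no blue K_23, so R(2, 23) > 22. Hence R(2, 23) = 23.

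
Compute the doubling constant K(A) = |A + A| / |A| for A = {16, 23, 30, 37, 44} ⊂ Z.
K = |A + A| / |A| = 9/5

Enumerate A + A = {a + b : a, b ∈ A}. With |A| = 5, there are |A|^2 = 25 ordered sum pairs; collecting distinct values, A + A = {32, 39, 46, 53, 60, 67, 74, 81, 88}, so |A + A| = 9. Thus K = 9/5. Here |A + A| = 2|A| − 1 = 9, the minimum possible — so K = 9/5 is minimal, which holds iff A is an arithmetic progression.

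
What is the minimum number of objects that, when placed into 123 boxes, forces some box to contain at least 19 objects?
n = (19 − 1)·123 + 1 = 2215

By the generalised pigeonhole principle, to guarantee some box contains ≥ r objects we need more than (r − 1) · k objects total. Threshold: n = (r − 1) · k + 1. With r = 19 and k = 123: n = 18 · 123 + 1 = 2214 + 1 = 2215. For n = 2214 = 18 · 123, we can put exactly 18 objects in every box, avoiding 19 in any single one — so 2215 is tight.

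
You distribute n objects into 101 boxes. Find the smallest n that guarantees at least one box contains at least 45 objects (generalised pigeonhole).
n = (45 − 1)·101 + 1 = 4445

By the generalised pigeonhole principle, to guarantee some box contains ≥ r objects we need more than (r − 1) · k objects total. Threshold: n = (r − 1) · k + 1. With r = 45 and k = 101: n = 44 · 101 + 1 = 4444 + 1 = 4445. For n = 4444 = 44 · 101, we can put exactly 44 objects in every box, avoiding 45 in any single one — so 4445 is tight.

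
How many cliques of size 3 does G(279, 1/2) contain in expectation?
E[# K_3] = C(279, 3) · (1/2)^C(3, 2) = 3580779 / 2^3 = 447597.375

For each 3-subset S of vertices (there are C(279, 3) = 3580779 such S), let X_S = 1 if S induces a K_3 (all C(3, 2) = 3 edges present). Then P(X_S = 1) = (1/2)^3 = 1/8. By linearity of expectation, E[# K_3] = C(279, 3) · (1/2)^3 = 3580779 / 8 = 447597.375.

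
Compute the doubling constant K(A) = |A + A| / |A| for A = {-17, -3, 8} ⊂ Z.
K = |A + A| / |A| = 6/3 = 2

Enumerate A + A = {a + b : a, b ∈ A}. With |A| = 3, there are |A|^2 = 9 ordered sum pairs; collecting distinct values, A + A = {-34, -20, -9, -6, 5, 16}, so |A + A| = 6. Thus K = 6/3 = 2. For comparison, the minimum possible |A + A| over all 3-element sets is 2·3 − 1 = 5 (so min K = 5/3), attained only by arithmetic progressions.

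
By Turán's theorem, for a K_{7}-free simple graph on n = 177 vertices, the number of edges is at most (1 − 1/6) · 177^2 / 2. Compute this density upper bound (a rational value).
Turán density bound = (5/6) · 177^2/2 = 52215/4 ≈ 13053.75

Turán's theorem: ex(n, K_{r+1}) is achieved by the complete r-partite Turán graph T(n, r) with parts as balanced as possible, and is at most (1 − 1/r) · n^2/2. For r = 6, n = 177: the density bound is (5/6) · 31329/2 = 52215/4 ≈ 13053.75. The integer-valued extremum is e(T(177, 6)) = 13053, which is strictly less than the density bound 52215/4 since 6 ∤ 177 (the parts of T(177, 6) cannot all be equal).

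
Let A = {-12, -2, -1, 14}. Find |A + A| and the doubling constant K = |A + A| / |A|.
K = |A + A| / |A| = 10/4 = 5/2

Enumerate A + A = {a + b : a, b ∈ A}. With |A| = 4, there are |A|^2 = 16 ordered sum pairs; collecting distinct values, A + A = {-24, -14, -13, -4, -3, -2, 2, 12, 13, 28}, so |A + A| = 10. Thus K = 10/4 = 5/2. For comparison, the minimum possible |A + A| over all 4-element sets is 2·4 − 1 = 7 (so min K = 7/4), attained only by arithmetic progressions.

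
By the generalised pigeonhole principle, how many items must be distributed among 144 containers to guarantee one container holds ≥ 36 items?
n = (36 − 1)·144 + 1 = 5041

By the generalised pigeonhole principle, to guarantee some box contains ≥ r objects we need more than (r − 1) · k objects total. Threshold: n = (r − 1) · k + 1. With r = 36 and k = 144: n = 35 · 144 + 1 = 5040 + 1 = 5041. For n = 5040 = 35 · 144, we can put exactly 35 objects in every box, avoiding 36 in any single one — so 5041 is tight.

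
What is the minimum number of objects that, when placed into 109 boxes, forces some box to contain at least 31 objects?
n = (31 − 1)·109 + 1 = 3271

By the generalised pigeonhole principle, to guarantee some box contains ≥ r objects we need more than (r − 1) · k objects total. Threshold: n = (r − 1) · k + 1. With r = 31 and k = 109: n = 30 · 109 + 1 = 3270 + 1 = 3271. For n = 3270 = 30 · 109, we can put exactly 30 objects in every box, avoiding 31 in any single one — so 3271 is tight.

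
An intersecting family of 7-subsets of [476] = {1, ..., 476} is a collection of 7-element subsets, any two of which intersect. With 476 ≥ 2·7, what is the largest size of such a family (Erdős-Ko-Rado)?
max |F| = C(475, 6) = 15454727762650

Erdős-Ko-Rado (1961): when n ≥ 2k, max |F| = C(n−1, k−1). The bound is attained by the star {A : i ∈ A} for any fixed i ∈ [n]. Here C(476−1, 7−1) = C(475, 6) = 15454727762650.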